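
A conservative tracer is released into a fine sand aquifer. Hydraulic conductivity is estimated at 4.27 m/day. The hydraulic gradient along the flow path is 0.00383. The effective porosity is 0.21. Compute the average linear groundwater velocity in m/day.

Hydraulic gradient i = 0.00383.
Darcy flux q = K · i = 4.270 × 0.003830 = 0.01635 m/day.
Seepage velocity v = q / n_e = 0.01635 / 0.21 = 0.07788 m/day.

0.0779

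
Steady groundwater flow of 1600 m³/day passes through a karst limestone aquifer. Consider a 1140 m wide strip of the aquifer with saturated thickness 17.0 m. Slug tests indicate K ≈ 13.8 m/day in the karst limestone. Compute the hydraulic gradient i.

Cross-sectional area A = 1140 × 17.0 = 19380 m².
From Q = K·A·i, i = Q / (K·A) = 1600 / (13.80 × 19380) = 0.005983.

0.00598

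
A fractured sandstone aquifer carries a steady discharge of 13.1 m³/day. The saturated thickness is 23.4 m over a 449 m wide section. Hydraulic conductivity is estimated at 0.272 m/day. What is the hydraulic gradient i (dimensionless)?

Cross-sectional area A = 449 × 23.4 = 10507 m².
From Q = K·A·i, i = Q / (K·A) = 13.1 / (0.2720 × 10507) = 0.004584.

0.00458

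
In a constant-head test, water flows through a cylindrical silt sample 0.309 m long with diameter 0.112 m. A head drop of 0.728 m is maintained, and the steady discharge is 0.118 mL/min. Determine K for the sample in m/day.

0.00732

Cross-sectional area A = π·(d/2)² = π × (0.112/2)² = 0.009852 m².
Convert discharge: 0.118 mL/min = 1.967e-09 m³/s.
Darcy's law rearranged: K = Q·L / (A·Δh) = 1.967e-09 × 0.309 / (0.009852 × 0.728) = 8.473e-08 m/s = 0.007321 m/day.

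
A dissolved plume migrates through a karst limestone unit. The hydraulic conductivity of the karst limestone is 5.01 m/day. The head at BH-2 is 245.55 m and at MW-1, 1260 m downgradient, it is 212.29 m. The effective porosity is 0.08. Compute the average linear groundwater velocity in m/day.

Hydraulic gradient i = (245.55 − 212.29) / 1260 = 33.26 / 1260 = 0.02640.
Darcy flux q = K · i = 5.010 × 0.02640 = 0.1322 m/day.
Seepage velocity v = q / n_e = 0.1322 / 0.08 = 1.653 m/day.

1.65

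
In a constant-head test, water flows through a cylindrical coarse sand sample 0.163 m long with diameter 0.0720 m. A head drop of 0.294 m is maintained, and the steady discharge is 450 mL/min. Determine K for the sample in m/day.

88.2

Cross-sectional area A = π·(d/2)² = π × (0.0720/2)² = 0.004072 m².
Convert discharge: 450 mL/min = 7.500e-06 m³/s.
Darcy's law rearranged: K = Q·L / (A·Δh) = 7.500e-06 × 0.163 / (0.004072 × 0.294) = 0.001021 m/s = 88.24 m/day.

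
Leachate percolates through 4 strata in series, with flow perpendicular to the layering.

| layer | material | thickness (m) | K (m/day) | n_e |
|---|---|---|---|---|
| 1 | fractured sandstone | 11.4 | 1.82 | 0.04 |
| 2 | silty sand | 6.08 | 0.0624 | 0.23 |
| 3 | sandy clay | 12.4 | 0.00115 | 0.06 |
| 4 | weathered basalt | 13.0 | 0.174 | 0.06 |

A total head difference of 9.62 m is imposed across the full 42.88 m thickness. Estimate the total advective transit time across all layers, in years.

With flow normal to the layers, continuity requires the same specific discharge q through every layer.
Σ(b_i/K_i) = 11.4/1.82 + 6.08/0.0624 + 12.4/0.00115 + 13.0/0.174 = 10961 d.
q = Δh / Σ(b_i/K_i) = 9.62 / 10961 = 0.0008777 m/day.
In each layer the seepage velocity is v_i = q/n_i, so the layer transit time is t_i = b_i·n_i / q:
  layer 1 (fractured sandstone): t_1 = 11.4 × 0.04 / 0.0008777 = 519.6 d
  layer 2 (silty sand): t_2 = 6.08 × 0.23 / 0.0008777 = 1593 d
  layer 3 (sandy clay): t_3 = 12.4 × 0.06 / 0.0008777 = 847.7 d
  layer 4 (weathered basalt): t_4 = 13.0 × 0.06 / 0.0008777 = 888.7 d
Total t = Σ t_i = 3849 days = 10.54 years.

10.5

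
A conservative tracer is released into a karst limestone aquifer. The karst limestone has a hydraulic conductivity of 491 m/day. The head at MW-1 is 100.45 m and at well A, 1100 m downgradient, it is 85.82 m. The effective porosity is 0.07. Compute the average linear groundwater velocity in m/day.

93.3

Hydraulic gradient i = (100.45 − 85.82) / 1100 = 14.63 / 1100 = 0.01330.
Darcy flux q = K · i = 491.0 × 0.01330 = 6.530 m/day.
Seepage velocity v = q / n_e = 6.530 / 0.07 = 93.29 m/day.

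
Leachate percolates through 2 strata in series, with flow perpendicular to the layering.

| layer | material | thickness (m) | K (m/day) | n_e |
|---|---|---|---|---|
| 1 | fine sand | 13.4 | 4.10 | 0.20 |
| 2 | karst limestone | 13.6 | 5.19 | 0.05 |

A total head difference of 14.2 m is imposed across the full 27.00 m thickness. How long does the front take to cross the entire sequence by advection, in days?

With flow normal to the layers, continuity requires the same specific discharge q through every layer.
Σ(b_i/K_i) = 13.4/4.10 + 13.6/5.19 = 5.889 d.
q = Δh / Σ(b_i/K_i) = 14.2 / 5.889 = 2.411 m/day.
In each layer the seepage velocity is v_i = q/n_i, so the layer transit time is t_i = b_i·n_i / q:
  layer 1 (fine sand): t_1 = 13.4 × 0.20 / 2.411 = 1.111 d
  layer 2 (karst limestone): t_2 = 13.6 × 0.05 / 2.411 = 0.2820 d
Total t = Σ t_i = 1.393 days.

1.39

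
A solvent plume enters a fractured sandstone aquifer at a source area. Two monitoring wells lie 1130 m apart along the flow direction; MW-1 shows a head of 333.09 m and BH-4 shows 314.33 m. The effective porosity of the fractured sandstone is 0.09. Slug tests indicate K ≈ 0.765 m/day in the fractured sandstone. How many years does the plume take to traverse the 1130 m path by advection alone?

Hydraulic gradient i = (333.09 − 314.33) / 1130 = 18.76 / 1130 = 0.01660.
Darcy flux q = K · i = 0.7650 × 0.01660 = 0.01270 m/day.
Seepage velocity v = q / n_e = 0.01270 / 0.09 = 0.1411 m/day.
Travel time t = L / v = 1130 / 0.1411 = 8008 days = 21.92 years.

21.9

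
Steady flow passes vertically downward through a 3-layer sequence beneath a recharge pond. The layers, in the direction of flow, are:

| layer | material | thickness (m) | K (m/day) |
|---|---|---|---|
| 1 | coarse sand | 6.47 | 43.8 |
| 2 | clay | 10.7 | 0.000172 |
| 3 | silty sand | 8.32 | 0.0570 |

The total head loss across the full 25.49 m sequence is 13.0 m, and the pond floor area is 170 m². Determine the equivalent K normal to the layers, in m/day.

0.000409

Flow is perpendicular to layering, so the layers act in series and the equivalent K is the thickness-weighted harmonic mean.
Total thickness L = 6.47 + 10.7 + 8.32 = 25.49 m.
Σ(b_i/K_i) = 6.47/43.8 + 10.7/0.000172 + 8.32/0.0570 = 62355 d.
K_eq = L / Σ(b_i/K_i) = 25.49 / 62355 = 0.0004088 m/day.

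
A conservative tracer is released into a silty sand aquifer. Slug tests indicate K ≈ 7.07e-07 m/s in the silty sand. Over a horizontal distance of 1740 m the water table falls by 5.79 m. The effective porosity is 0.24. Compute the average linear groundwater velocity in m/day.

Convert K: 7.07e-07 m/s × 86400 = 0.06108 m/day.
Hydraulic gradient i = Δh / L = 5.79 / 1740 = 0.003328.
Darcy flux q = K · i = 0.06108 × 0.003328 = 0.0002033 m/day.
Seepage velocity v = q / n_e = 0.0002033 / 0.24 = 0.0008469 m/day.

0.000847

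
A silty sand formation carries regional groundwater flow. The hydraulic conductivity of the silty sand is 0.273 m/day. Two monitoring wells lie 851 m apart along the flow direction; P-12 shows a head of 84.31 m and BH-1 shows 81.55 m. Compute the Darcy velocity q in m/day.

0.000885

Hydraulic gradient i = (84.31 − 81.55) / 851 = 2.76 / 851 = 0.003243.
Specific discharge q = K · i = 0.2730 × 0.003243 = 0.0008854 m/day.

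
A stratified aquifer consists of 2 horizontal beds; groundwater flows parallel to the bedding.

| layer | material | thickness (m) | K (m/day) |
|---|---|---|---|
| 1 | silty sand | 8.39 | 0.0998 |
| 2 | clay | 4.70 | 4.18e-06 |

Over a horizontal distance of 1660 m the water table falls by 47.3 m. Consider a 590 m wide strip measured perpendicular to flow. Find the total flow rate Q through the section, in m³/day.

14.1

Flow is parallel to layering, so each bed carries its own Darcy discharge and the transmissivities add.
Σ(K_i·b_i) = 0.0998×8.39 + 4.18e-06×4.70 = 0.8373 m²/day.
Hydraulic gradient i = Δh / L = 47.3 / 1660 = 0.02849.
Q = Σ(K_i·b_i) · W · i = 0.8373 × 590 × 0.02849 = 14.08 m³/day.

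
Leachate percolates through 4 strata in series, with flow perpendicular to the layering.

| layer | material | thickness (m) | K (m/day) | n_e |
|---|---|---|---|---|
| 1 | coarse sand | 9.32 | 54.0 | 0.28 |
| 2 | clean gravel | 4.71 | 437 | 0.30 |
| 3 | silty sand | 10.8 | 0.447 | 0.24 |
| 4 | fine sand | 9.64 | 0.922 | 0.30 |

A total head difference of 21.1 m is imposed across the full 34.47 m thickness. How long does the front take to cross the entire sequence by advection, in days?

15.7

With flow normal to the layers, continuity requires the same specific discharge q through every layer.
Σ(b_i/K_i) = 9.32/54.0 + 4.71/437 + 10.8/0.447 + 9.64/0.922 = 34.80 d.
q = Δh / Σ(b_i/K_i) = 21.1 / 34.80 = 0.6063 m/day.
In each layer the seepage velocity is v_i = q/n_i, so the layer transit time is t_i = b_i·n_i / q:
  layer 1 (coarse sand): t_1 = 9.32 × 0.28 / 0.6063 = 4.304 d
  layer 2 (clean gravel): t_2 = 4.71 × 0.30 / 0.6063 = 2.330 d
  layer 3 (silty sand): t_3 = 10.8 × 0.24 / 0.6063 = 4.275 d
  layer 4 (fine sand): t_4 = 9.64 × 0.30 / 0.6063 = 4.770 d
Total t = Σ t_i = 15.68 days.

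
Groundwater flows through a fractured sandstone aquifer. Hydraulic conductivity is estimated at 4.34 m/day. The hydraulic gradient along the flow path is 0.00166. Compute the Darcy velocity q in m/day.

0.00720

Hydraulic gradient i = 0.00166.
Specific discharge q = K · i = 4.340 × 0.001660 = 0.007204 m/day.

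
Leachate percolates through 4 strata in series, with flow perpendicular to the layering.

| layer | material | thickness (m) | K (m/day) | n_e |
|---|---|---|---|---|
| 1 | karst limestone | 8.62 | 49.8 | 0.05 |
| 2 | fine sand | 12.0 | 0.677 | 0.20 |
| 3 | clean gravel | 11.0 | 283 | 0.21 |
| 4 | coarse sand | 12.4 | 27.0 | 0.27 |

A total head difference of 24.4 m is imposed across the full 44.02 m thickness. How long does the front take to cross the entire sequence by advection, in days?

With flow normal to the layers, continuity requires the same specific discharge q through every layer.
Σ(b_i/K_i) = 8.62/49.8 + 12.0/0.677 + 11.0/283 + 12.4/27.0 = 18.40 d.
q = Δh / Σ(b_i/K_i) = 24.4 / 18.40 = 1.326 m/day.
In each layer the seepage velocity is v_i = q/n_i, so the layer transit time is t_i = b_i·n_i / q:
  layer 1 (karst limestone): t_1 = 8.62 × 0.05 / 1.326 = 0.3250 d
  layer 2 (fine sand): t_2 = 12.0 × 0.20 / 1.326 = 1.809 d
  layer 3 (clean gravel): t_3 = 11.0 × 0.21 / 1.326 = 1.742 d
  layer 4 (coarse sand): t_4 = 12.4 × 0.27 / 1.326 = 2.524 d
Total t = Σ t_i = 6.400 days.

6.40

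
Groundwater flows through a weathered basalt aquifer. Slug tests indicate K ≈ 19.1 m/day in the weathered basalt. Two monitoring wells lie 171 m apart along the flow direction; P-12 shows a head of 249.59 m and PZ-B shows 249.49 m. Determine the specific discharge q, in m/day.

0.0112

Hydraulic gradient i = (249.59 − 249.49) / 171 = 0.1 / 171 = 0.0005848.
Specific discharge q = K · i = 19.10 × 0.0005848 = 0.01117 m/day.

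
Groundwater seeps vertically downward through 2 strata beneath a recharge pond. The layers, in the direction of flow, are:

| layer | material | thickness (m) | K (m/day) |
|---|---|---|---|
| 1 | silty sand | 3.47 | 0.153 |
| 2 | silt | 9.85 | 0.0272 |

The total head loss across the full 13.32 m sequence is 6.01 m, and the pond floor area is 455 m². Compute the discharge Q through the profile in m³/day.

Flow is perpendicular to layering, so the layers act in series and the equivalent K is the thickness-weighted harmonic mean.
Total thickness L = 3.47 + 9.85 = 13.32 m.
Σ(b_i/K_i) = 3.47/0.153 + 9.85/0.0272 = 384.8 d.
K_eq = L / Σ(b_i/K_i) = 13.32 / 384.8 = 0.03461 m/day.
Q = K_eq · A · (Δh/L) = 0.03461 × 455 × (6.01/13.32) = 7.106 m³/day.

7.11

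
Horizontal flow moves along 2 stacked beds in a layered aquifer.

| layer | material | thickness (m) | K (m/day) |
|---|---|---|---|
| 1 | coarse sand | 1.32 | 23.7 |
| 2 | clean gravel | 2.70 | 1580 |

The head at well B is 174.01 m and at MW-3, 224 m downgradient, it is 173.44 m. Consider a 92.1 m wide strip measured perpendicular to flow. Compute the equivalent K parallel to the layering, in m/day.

1070

Flow is parallel to layering, so each bed carries its own Darcy discharge and the transmissivities add.
Σ(K_i·b_i) = 23.7×1.32 + 1580×2.70 = 4297 m²/day.
Total thickness b = 4.020 m, so K_eq = Σ(K_i·b_i)/b = 1069 m/day.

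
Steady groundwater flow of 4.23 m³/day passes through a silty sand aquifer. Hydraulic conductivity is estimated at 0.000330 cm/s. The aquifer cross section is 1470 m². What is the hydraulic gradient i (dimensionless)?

Convert K: 0.000330 cm/s × 864 = 0.2851 m/day.
From Q = K·A·i, i = Q / (K·A) = 4.23 / (0.2851 × 1470) = 0.01009.

0.0101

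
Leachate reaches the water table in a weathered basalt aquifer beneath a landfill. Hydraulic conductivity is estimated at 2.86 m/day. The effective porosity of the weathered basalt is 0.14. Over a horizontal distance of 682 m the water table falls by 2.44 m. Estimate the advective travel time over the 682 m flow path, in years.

Hydraulic gradient i = Δh / L = 2.44 / 682 = 0.003578.
Darcy flux q = K · i = 2.860 × 0.003578 = 0.01023 m/day.
Seepage velocity v = q / n_e = 0.01023 / 0.14 = 0.07309 m/day.
Travel time t = L / v = 682 / 0.07309 = 9331 days = 25.55 years.

25.5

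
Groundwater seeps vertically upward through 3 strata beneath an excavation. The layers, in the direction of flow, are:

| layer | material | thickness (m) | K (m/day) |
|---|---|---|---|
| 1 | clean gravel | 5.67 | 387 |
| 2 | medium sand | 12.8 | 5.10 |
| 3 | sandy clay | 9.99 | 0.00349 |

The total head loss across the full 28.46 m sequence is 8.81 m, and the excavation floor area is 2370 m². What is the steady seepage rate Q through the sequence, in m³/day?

7.29

Flow is perpendicular to layering, so the layers act in series and the equivalent K is the thickness-weighted harmonic mean.
Total thickness L = 5.67 + 12.8 + 9.99 = 28.46 m.
Σ(b_i/K_i) = 5.67/387 + 12.8/5.10 + 9.99/0.00349 = 2865 d.
K_eq = L / Σ(b_i/K_i) = 28.46 / 2865 = 0.009934 m/day.
Q = K_eq · A · (Δh/L) = 0.009934 × 2370 × (8.81/28.46) = 7.288 m³/day.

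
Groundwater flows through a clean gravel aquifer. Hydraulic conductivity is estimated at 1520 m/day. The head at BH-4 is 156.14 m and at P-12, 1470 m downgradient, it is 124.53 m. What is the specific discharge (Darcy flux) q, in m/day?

Hydraulic gradient i = (156.14 − 124.53) / 1470 = 31.61 / 1470 = 0.02150.
Specific discharge q = K · i = 1520 × 0.02150 = 32.69 m/day.

32.7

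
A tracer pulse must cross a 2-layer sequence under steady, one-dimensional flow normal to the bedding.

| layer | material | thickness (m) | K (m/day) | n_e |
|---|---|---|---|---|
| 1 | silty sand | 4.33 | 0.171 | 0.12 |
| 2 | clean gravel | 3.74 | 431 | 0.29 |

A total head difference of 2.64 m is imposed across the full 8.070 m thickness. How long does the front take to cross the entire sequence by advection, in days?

15.4

With flow normal to the layers, continuity requires the same specific discharge q through every layer.
Σ(b_i/K_i) = 4.33/0.171 + 3.74/431 = 25.33 d.
q = Δh / Σ(b_i/K_i) = 2.64 / 25.33 = 0.1042 m/day.
In each layer the seepage velocity is v_i = q/n_i, so the layer transit time is t_i = b_i·n_i / q:
  layer 1 (silty sand): t_1 = 4.33 × 0.12 / 0.1042 = 4.985 d
  layer 2 (clean gravel): t_2 = 3.74 × 0.29 / 0.1042 = 10.41 d
Total t = Σ t_i = 15.39 days.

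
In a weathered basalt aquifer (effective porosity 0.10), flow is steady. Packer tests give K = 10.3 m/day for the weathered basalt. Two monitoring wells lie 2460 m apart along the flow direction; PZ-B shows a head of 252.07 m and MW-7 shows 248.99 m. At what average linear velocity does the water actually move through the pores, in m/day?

0.129

Hydraulic gradient i = (252.07 − 248.99) / 2460 = 3.08 / 2460 = 0.001252.
Darcy flux q = K · i = 10.30 × 0.001252 = 0.01290 m/day.
Seepage velocity v = q / n_e = 0.01290 / 0.10 = 0.1290 m/day.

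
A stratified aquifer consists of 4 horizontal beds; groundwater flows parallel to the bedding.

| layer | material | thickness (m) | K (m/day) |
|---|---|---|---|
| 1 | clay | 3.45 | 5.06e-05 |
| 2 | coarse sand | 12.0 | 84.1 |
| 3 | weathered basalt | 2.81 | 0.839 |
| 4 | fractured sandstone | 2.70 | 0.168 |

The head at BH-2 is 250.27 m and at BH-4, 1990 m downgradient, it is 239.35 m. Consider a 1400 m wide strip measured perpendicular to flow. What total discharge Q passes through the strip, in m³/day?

7770

Flow is parallel to layering, so each bed carries its own Darcy discharge and the transmissivities add.
Σ(K_i·b_i) = 5.06e-05×3.45 + 84.1×12.0 + 0.839×2.81 + 0.168×2.70 = 1012 m²/day.
Hydraulic gradient i = (250.27 − 239.35) / 1990 = 10.92 / 1990 = 0.005487.
Q = Σ(K_i·b_i) · W · i = 1012 × 1400 × 0.005487 = 7775 m³/day.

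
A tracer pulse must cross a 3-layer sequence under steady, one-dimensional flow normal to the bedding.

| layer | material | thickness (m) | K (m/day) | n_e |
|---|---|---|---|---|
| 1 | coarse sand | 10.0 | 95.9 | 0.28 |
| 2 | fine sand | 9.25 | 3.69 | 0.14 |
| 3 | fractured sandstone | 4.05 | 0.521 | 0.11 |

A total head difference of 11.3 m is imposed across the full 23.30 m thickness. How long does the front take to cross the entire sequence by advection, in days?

4.17

With flow normal to the layers, continuity requires the same specific discharge q through every layer.
Σ(b_i/K_i) = 10.0/95.9 + 9.25/3.69 + 4.05/0.521 = 10.38 d.
q = Δh / Σ(b_i/K_i) = 11.3 / 10.38 = 1.088 m/day.
In each layer the seepage velocity is v_i = q/n_i, so the layer transit time is t_i = b_i·n_i / q:
  layer 1 (coarse sand): t_1 = 10.0 × 0.28 / 1.088 = 2.573 d
  layer 2 (fine sand): t_2 = 9.25 × 0.14 / 1.088 = 1.190 d
  layer 3 (fractured sandstone): t_3 = 4.05 × 0.11 / 1.088 = 0.4094 d
Total t = Σ t_i = 4.173 days.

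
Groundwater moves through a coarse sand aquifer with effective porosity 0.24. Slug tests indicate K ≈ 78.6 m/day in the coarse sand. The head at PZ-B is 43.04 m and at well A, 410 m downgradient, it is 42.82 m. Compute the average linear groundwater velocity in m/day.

Hydraulic gradient i = (43.04 − 42.82) / 410 = 0.22 / 410 = 0.0005366.
Darcy flux q = K · i = 78.60 × 0.0005366 = 0.04218 m/day.
Seepage velocity v = q / n_e = 0.04218 / 0.24 = 0.1757 m/day.

0.176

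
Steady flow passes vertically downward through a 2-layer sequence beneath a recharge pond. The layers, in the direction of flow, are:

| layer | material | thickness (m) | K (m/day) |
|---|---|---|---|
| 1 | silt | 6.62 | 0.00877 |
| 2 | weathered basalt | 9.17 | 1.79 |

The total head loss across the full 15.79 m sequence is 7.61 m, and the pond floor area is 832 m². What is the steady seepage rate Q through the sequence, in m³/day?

Flow is perpendicular to layering, so the layers act in series and the equivalent K is the thickness-weighted harmonic mean.
Total thickness L = 6.62 + 9.17 = 15.79 m.
Σ(b_i/K_i) = 6.62/0.00877 + 9.17/1.79 = 760.0 d.
K_eq = L / Σ(b_i/K_i) = 15.79 / 760.0 = 0.02078 m/day.
Q = K_eq · A · (Δh/L) = 0.02078 × 832 × (7.61/15.79) = 8.331 m³/day.

8.33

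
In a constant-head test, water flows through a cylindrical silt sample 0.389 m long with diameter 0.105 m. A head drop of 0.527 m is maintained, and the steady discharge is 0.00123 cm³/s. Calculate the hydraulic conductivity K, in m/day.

0.00906

Cross-sectional area A = π·(d/2)² = π × (0.105/2)² = 0.008659 m².
Convert discharge: 0.00123 cm³/s = 1.230e-09 m³/s.
Darcy's law rearranged: K = Q·L / (A·Δh) = 1.230e-09 × 0.389 / (0.008659 × 0.527) = 1.049e-07 m/s = 0.009059 m/day.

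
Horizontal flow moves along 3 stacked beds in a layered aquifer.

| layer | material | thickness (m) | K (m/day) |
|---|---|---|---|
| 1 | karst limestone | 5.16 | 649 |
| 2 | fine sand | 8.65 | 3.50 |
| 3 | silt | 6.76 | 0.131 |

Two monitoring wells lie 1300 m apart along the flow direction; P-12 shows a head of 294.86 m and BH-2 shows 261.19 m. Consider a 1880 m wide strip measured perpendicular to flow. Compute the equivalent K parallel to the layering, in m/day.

164

Flow is parallel to layering, so each bed carries its own Darcy discharge and the transmissivities add.
Σ(K_i·b_i) = 649×5.16 + 3.50×8.65 + 0.131×6.76 = 3380 m²/day.
Total thickness b = 20.57 m, so K_eq = Σ(K_i·b_i)/b = 164.3 m/day.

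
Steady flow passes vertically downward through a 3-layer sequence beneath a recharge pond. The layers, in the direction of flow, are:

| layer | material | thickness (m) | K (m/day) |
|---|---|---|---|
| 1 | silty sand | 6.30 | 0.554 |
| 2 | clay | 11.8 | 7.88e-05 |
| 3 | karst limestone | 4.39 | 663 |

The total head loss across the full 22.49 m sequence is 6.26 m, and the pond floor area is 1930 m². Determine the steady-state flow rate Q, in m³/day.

0.0807

Flow is perpendicular to layering, so the layers act in series and the equivalent K is the thickness-weighted harmonic mean.
Total thickness L = 6.30 + 11.8 + 4.39 = 22.49 m.
Σ(b_i/K_i) = 6.30/0.554 + 11.8/7.88e-05 + 4.39/663 = 1.498e+05 d.
K_eq = L / Σ(b_i/K_i) = 22.49 / 1.498e+05 = 0.0001502 m/day.
Q = K_eq · A · (Δh/L) = 0.0001502 × 1930 × (6.26/22.49) = 0.08068 m³/day.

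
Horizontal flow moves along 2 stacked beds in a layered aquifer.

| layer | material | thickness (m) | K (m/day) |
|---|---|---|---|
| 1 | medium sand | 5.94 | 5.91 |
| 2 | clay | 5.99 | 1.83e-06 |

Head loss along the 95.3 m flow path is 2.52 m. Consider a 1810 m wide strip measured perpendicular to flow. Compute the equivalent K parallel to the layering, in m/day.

Flow is parallel to layering, so each bed carries its own Darcy discharge and the transmissivities add.
Σ(K_i·b_i) = 5.91×5.94 + 1.83e-06×5.99 = 35.11 m²/day.
Total thickness b = 11.93 m, so K_eq = Σ(K_i·b_i)/b = 2.943 m/day.

2.94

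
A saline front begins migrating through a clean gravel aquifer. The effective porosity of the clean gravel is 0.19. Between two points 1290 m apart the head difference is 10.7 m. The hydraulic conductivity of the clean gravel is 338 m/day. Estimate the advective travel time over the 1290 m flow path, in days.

87.4

Hydraulic gradient i = Δh / L = 10.7 / 1290 = 0.008295.
Darcy flux q = K · i = 338.0 × 0.008295 = 2.804 m/day.
Seepage velocity v = q / n_e = 2.804 / 0.19 = 14.76 m/day.
Travel time t = L / v = 1290 / 14.76 = 87.42 days.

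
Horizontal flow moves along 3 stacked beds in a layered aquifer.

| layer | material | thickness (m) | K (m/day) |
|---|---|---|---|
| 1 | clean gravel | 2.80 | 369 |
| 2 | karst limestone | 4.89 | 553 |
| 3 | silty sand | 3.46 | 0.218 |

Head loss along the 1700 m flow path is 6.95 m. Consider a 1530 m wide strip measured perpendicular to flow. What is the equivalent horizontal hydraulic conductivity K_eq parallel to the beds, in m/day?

335

Flow is parallel to layering, so each bed carries its own Darcy discharge and the transmissivities add.
Σ(K_i·b_i) = 369×2.80 + 553×4.89 + 0.218×3.46 = 3738 m²/day.
Total thickness b = 11.15 m, so K_eq = Σ(K_i·b_i)/b = 335.3 m/day.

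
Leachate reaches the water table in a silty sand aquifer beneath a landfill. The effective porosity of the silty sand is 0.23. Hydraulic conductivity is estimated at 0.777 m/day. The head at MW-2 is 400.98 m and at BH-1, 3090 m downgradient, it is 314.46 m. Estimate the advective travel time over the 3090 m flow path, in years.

Hydraulic gradient i = (400.98 − 314.46) / 3090 = 86.52 / 3090 = 0.02800.
Darcy flux q = K · i = 0.7770 × 0.02800 = 0.02176 m/day.
Seepage velocity v = q / n_e = 0.02176 / 0.23 = 0.09459 m/day.
Travel time t = L / v = 3090 / 0.09459 = 32667 days = 89.44 years.

89.4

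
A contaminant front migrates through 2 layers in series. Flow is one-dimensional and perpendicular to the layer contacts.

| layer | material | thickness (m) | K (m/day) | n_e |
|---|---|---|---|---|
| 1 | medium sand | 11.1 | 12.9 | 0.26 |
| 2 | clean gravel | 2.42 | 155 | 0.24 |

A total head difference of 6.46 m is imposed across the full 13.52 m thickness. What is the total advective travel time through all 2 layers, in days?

With flow normal to the layers, continuity requires the same specific discharge q through every layer.
Σ(b_i/K_i) = 11.1/12.9 + 2.42/155 = 0.8761 d.
q = Δh / Σ(b_i/K_i) = 6.46 / 0.8761 = 7.374 m/day.
In each layer the seepage velocity is v_i = q/n_i, so the layer transit time is t_i = b_i·n_i / q:
  layer 1 (medium sand): t_1 = 11.1 × 0.26 / 7.374 = 0.3914 d
  layer 2 (clean gravel): t_2 = 2.42 × 0.24 / 7.374 = 0.07877 d
Total t = Σ t_i = 0.4702 days.

0.470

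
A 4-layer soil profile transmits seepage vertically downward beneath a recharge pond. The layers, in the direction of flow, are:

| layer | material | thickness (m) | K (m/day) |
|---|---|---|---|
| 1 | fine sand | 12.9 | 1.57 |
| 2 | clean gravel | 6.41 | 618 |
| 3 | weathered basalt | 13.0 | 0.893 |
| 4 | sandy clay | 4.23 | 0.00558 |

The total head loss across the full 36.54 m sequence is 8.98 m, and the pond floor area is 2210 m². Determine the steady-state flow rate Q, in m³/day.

25.4

Flow is perpendicular to layering, so the layers act in series and the equivalent K is the thickness-weighted harmonic mean.
Total thickness L = 12.9 + 6.41 + 13.0 + 4.23 = 36.54 m.
Σ(b_i/K_i) = 12.9/1.57 + 6.41/618 + 13.0/0.893 + 4.23/0.00558 = 780.8 d.
K_eq = L / Σ(b_i/K_i) = 36.54 / 780.8 = 0.04680 m/day.
Q = K_eq · A · (Δh/L) = 0.04680 × 2210 × (8.98/36.54) = 25.42 m³/day.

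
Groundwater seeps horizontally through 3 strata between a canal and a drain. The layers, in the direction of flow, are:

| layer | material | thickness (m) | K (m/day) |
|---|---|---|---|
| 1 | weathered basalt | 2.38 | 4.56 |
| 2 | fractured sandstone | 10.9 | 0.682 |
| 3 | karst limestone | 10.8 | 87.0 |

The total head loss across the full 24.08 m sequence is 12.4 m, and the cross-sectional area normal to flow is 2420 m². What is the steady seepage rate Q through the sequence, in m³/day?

Flow is perpendicular to layering, so the layers act in series and the equivalent K is the thickness-weighted harmonic mean.
Total thickness L = 2.38 + 10.9 + 10.8 = 24.08 m.
Σ(b_i/K_i) = 2.38/4.56 + 10.9/0.682 + 10.8/87.0 = 16.63 d.
K_eq = L / Σ(b_i/K_i) = 24.08 / 16.63 = 1.448 m/day.
Q = K_eq · A · (Δh/L) = 1.448 × 2420 × (12.4/24.08) = 1805 m³/day.

1800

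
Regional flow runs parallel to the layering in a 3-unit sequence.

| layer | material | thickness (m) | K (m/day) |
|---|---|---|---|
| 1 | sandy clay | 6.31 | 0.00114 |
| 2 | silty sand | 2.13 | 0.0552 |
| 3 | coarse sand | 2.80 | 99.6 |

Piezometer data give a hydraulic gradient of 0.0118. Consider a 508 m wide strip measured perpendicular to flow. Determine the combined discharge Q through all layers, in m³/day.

1670

Flow is parallel to layering, so each bed carries its own Darcy discharge and the transmissivities add.
Σ(K_i·b_i) = 0.00114×6.31 + 0.0552×2.13 + 99.6×2.80 = 279.0 m²/day.
Hydraulic gradient i = 0.0118.
Q = Σ(K_i·b_i) · W · i = 279.0 × 508 × 0.01180 = 1672 m³/day.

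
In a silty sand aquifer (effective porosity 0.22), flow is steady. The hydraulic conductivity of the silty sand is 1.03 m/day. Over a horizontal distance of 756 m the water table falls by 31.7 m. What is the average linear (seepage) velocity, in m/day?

Hydraulic gradient i = Δh / L = 31.7 / 756 = 0.04193.
Darcy flux q = K · i = 1.030 × 0.04193 = 0.04319 m/day.
Seepage velocity v = q / n_e = 0.04319 / 0.22 = 0.1963 m/day.

0.196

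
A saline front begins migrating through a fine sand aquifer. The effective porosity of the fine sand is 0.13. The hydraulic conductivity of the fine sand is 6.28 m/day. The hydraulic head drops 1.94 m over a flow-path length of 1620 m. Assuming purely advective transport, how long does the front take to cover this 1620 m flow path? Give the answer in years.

Hydraulic gradient i = Δh / L = 1.94 / 1620 = 0.001198.
Darcy flux q = K · i = 6.280 × 0.001198 = 0.007520 m/day.
Seepage velocity v = q / n_e = 0.007520 / 0.13 = 0.05785 m/day.
Travel time t = L / v = 1620 / 0.05785 = 28003 days = 76.67 years.

76.7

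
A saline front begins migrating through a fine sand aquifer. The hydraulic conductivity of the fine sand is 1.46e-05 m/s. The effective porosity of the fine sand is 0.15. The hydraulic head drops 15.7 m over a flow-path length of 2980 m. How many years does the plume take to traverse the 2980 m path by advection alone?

184

Convert K: 1.46e-05 m/s × 86400 = 1.261 m/day.
Hydraulic gradient i = Δh / L = 15.7 / 2980 = 0.005268.
Darcy flux q = K · i = 1.261 × 0.005268 = 0.006646 m/day.
Seepage velocity v = q / n_e = 0.006646 / 0.15 = 0.04431 m/day.
Travel time t = L / v = 2980 / 0.04431 = 67260 days = 184.1 years.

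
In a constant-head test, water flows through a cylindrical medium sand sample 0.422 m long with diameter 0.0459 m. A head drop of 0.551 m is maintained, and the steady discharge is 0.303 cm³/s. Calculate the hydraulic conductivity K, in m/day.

12.1

Cross-sectional area A = π·(d/2)² = π × (0.0459/2)² = 0.001655 m².
Convert discharge: 0.303 cm³/s = 3.030e-07 m³/s.
Darcy's law rearranged: K = Q·L / (A·Δh) = 3.030e-07 × 0.422 / (0.001655 × 0.551) = 0.0001402 m/s = 12.12 m/day.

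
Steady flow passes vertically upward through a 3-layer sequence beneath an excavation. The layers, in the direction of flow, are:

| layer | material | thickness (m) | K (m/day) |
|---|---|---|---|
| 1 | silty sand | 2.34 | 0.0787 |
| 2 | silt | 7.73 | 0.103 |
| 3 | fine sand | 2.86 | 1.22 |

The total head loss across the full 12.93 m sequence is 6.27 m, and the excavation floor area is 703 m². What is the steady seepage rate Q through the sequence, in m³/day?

Flow is perpendicular to layering, so the layers act in series and the equivalent K is the thickness-weighted harmonic mean.
Total thickness L = 2.34 + 7.73 + 2.86 = 12.93 m.
Σ(b_i/K_i) = 2.34/0.0787 + 7.73/0.103 + 2.86/1.22 = 107.1 d.
K_eq = L / Σ(b_i/K_i) = 12.93 / 107.1 = 0.1207 m/day.
Q = K_eq · A · (Δh/L) = 0.1207 × 703 × (6.27/12.93) = 41.15 m³/day.

41.1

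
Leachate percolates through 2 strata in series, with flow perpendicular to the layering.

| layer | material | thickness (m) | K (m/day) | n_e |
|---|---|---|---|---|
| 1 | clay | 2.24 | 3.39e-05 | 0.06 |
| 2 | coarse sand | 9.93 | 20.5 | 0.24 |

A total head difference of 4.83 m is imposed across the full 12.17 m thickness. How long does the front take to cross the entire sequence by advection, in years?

With flow normal to the layers, continuity requires the same specific discharge q through every layer.
Σ(b_i/K_i) = 2.24/3.39e-05 + 9.93/20.5 = 66077 d.
q = Δh / Σ(b_i/K_i) = 4.83 / 66077 = 7.310e-05 m/day.
In each layer the seepage velocity is v_i = q/n_i, so the layer transit time is t_i = b_i·n_i / q:
  layer 1 (clay): t_1 = 2.24 × 0.06 / 7.310e-05 = 1839 d
  layer 2 (coarse sand): t_2 = 9.93 × 0.24 / 7.310e-05 = 32604 d
Total t = Σ t_i = 34442 days = 94.30 years.

94.3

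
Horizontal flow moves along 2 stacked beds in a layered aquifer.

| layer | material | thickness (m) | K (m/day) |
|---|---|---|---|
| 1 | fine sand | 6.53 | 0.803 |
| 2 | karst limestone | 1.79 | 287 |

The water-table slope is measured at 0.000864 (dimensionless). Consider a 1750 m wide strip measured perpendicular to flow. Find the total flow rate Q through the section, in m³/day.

Flow is parallel to layering, so each bed carries its own Darcy discharge and the transmissivities add.
Σ(K_i·b_i) = 0.803×6.53 + 287×1.79 = 519.0 m²/day.
Hydraulic gradient i = 0.000864.
Q = Σ(K_i·b_i) · W · i = 519.0 × 1750 × 0.0008640 = 784.7 m³/day.

785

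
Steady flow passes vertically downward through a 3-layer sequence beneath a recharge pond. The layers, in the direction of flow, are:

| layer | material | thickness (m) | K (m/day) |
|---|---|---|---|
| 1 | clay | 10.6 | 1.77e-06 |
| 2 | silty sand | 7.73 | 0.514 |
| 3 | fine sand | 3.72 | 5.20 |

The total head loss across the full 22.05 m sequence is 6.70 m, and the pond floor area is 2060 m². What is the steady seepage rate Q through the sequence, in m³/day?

Flow is perpendicular to layering, so the layers act in series and the equivalent K is the thickness-weighted harmonic mean.
Total thickness L = 10.6 + 7.73 + 3.72 = 22.05 m.
Σ(b_i/K_i) = 10.6/1.77e-06 + 7.73/0.514 + 3.72/5.20 = 5.989e+06 d.
K_eq = L / Σ(b_i/K_i) = 22.05 / 5.989e+06 = 3.682e-06 m/day.
Q = K_eq · A · (Δh/L) = 3.682e-06 × 2060 × (6.70/22.05) = 0.002305 m³/day.

0.00230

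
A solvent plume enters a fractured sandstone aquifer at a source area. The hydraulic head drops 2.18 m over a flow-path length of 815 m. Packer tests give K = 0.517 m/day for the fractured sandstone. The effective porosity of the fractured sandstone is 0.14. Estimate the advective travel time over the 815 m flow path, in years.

226

Hydraulic gradient i = Δh / L = 2.18 / 815 = 0.002675.
Darcy flux q = K · i = 0.5170 × 0.002675 = 0.001383 m/day.
Seepage velocity v = q / n_e = 0.001383 / 0.14 = 0.009878 m/day.
Travel time t = L / v = 815 / 0.009878 = 82508 days = 225.9 years.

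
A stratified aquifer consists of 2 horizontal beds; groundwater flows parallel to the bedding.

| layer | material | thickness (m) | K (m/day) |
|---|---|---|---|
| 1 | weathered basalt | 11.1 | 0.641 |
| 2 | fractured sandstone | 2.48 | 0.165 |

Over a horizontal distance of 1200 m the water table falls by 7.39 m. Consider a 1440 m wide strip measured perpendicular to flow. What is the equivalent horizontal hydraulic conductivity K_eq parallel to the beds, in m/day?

0.554

Flow is parallel to layering, so each bed carries its own Darcy discharge and the transmissivities add.
Σ(K_i·b_i) = 0.641×11.1 + 0.165×2.48 = 7.524 m²/day.
Total thickness b = 13.58 m, so K_eq = Σ(K_i·b_i)/b = 0.5541 m/day.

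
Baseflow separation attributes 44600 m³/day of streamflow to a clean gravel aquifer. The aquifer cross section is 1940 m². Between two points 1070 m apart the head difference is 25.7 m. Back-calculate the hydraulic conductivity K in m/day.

Hydraulic gradient i = Δh / L = 25.7 / 1070 = 0.02402.
From Q = K·A·i, K = Q / (A·i) = 44600 / (1940 × 0.02402) = 957.2 m/day.

957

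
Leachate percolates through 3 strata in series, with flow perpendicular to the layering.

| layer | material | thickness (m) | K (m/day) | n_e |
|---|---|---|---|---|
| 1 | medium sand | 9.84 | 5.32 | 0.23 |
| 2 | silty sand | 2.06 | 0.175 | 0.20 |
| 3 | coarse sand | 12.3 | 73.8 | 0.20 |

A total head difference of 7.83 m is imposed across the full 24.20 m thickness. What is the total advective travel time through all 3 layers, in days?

With flow normal to the layers, continuity requires the same specific discharge q through every layer.
Σ(b_i/K_i) = 9.84/5.32 + 2.06/0.175 + 12.3/73.8 = 13.79 d.
q = Δh / Σ(b_i/K_i) = 7.83 / 13.79 = 0.5679 m/day.
In each layer the seepage velocity is v_i = q/n_i, so the layer transit time is t_i = b_i·n_i / q:
  layer 1 (medium sand): t_1 = 9.84 × 0.23 / 0.5679 = 3.985 d
  layer 2 (silty sand): t_2 = 2.06 × 0.20 / 0.5679 = 0.7255 d
  layer 3 (coarse sand): t_3 = 12.3 × 0.20 / 0.5679 = 4.332 d
Total t = Σ t_i = 9.042 days.

9.04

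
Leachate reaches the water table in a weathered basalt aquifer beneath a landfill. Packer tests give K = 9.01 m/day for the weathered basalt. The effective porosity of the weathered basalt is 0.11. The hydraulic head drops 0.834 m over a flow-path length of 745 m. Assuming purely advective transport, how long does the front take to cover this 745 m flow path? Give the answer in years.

22.2

Hydraulic gradient i = Δh / L = 0.834 / 745 = 0.001119.
Darcy flux q = K · i = 9.010 × 0.001119 = 0.01009 m/day.
Seepage velocity v = q / n_e = 0.01009 / 0.11 = 0.09169 m/day.
Travel time t = L / v = 745 / 0.09169 = 8125 days = 22.24 years.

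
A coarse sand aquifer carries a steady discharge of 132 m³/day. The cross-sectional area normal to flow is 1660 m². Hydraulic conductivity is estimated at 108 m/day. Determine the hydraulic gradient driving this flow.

0.000736

From Q = K·A·i, i = Q / (K·A) = 132 / (108.0 × 1660) = 0.0007363.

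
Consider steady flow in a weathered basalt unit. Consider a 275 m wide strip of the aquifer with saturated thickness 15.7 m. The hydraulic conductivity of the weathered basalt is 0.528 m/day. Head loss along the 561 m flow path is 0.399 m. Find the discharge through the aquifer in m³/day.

Cross-sectional area A = 275 × 15.7 = 4318 m².
Hydraulic gradient i = Δh / L = 0.399 / 561 = 0.0007112.
Darcy's law: Q = K · A · i = 0.5280 × 4318 × 0.0007112 = 1.621 m³/day.

1.62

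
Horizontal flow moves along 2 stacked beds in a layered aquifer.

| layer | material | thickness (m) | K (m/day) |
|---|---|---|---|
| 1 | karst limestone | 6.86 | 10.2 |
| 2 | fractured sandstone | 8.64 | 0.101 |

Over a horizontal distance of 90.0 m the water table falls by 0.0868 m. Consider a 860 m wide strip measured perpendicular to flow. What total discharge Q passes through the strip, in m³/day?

Flow is parallel to layering, so each bed carries its own Darcy discharge and the transmissivities add.
Σ(K_i·b_i) = 10.2×6.86 + 0.101×8.64 = 70.84 m²/day.
Hydraulic gradient i = Δh / L = 0.0868 / 90.0 = 0.0009644.
Q = Σ(K_i·b_i) · W · i = 70.84 × 860 × 0.0009644 = 58.76 m³/day.

58.8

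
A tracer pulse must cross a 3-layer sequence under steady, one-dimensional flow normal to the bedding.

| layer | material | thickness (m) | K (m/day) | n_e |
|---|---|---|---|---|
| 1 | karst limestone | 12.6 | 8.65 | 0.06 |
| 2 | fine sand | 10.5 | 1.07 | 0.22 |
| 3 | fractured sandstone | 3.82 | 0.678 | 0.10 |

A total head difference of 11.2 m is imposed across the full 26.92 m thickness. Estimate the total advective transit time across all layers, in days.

5.20

With flow normal to the layers, continuity requires the same specific discharge q through every layer.
Σ(b_i/K_i) = 12.6/8.65 + 10.5/1.07 + 3.82/0.678 = 16.90 d.
q = Δh / Σ(b_i/K_i) = 11.2 / 16.90 = 0.6626 m/day.
In each layer the seepage velocity is v_i = q/n_i, so the layer transit time is t_i = b_i·n_i / q:
  layer 1 (karst limestone): t_1 = 12.6 × 0.06 / 0.6626 = 1.141 d
  layer 2 (fine sand): t_2 = 10.5 × 0.22 / 0.6626 = 3.486 d
  layer 3 (fractured sandstone): t_3 = 3.82 × 0.10 / 0.6626 = 0.5765 d
Total t = Σ t_i = 5.204 days.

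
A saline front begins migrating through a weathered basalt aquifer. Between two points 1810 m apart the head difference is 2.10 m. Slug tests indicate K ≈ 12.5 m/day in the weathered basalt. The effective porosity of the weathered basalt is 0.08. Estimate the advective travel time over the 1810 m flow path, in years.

27.3

Hydraulic gradient i = Δh / L = 2.10 / 1810 = 0.001160.
Darcy flux q = K · i = 12.50 × 0.001160 = 0.01450 m/day.
Seepage velocity v = q / n_e = 0.01450 / 0.08 = 0.1813 m/day.
Travel time t = L / v = 1810 / 0.1813 = 9984 days = 27.34 years.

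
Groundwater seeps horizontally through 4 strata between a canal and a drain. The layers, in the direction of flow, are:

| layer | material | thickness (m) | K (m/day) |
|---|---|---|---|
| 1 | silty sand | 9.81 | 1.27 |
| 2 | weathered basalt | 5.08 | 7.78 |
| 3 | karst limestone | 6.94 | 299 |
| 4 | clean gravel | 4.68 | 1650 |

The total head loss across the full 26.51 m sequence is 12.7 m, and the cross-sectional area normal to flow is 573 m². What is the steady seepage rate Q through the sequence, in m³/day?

866

Flow is perpendicular to layering, so the layers act in series and the equivalent K is the thickness-weighted harmonic mean.
Total thickness L = 9.81 + 5.08 + 6.94 + 4.68 = 26.51 m.
Σ(b_i/K_i) = 9.81/1.27 + 5.08/7.78 + 6.94/299 + 4.68/1650 = 8.403 d.
K_eq = L / Σ(b_i/K_i) = 26.51 / 8.403 = 3.155 m/day.
Q = K_eq · A · (Δh/L) = 3.155 × 573 × (12.7/26.51) = 866.0 m³/day.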